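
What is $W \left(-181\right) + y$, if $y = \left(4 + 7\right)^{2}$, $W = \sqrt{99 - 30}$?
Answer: $121 - 181 \sqrt{69} \approx -1382.5$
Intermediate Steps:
$W = \sqrt{69} \approx 8.3066$
$y = 121$ ($y = 11^{2} = 121$)
$W \left(-181\right) + y = \sqrt{69} \left(-181\right) + 121 = - 181 \sqrt{69} + 121 = 121 - 181 \sqrt{69}$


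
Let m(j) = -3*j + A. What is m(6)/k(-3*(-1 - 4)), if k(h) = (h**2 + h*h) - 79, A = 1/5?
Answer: -89/1855 ≈ -0.047978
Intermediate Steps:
A = 1/5 ≈ 0.20000
k(h) = -79 + 2*h**2 (k(h) = (h**2 + h**2) - 79 = 2*h**2 - 79 = -79 + 2*h**2)
m(j) = 1/5 - 3*j (m(j) = -3*j + 1/5 = 1/5 - 3*j)
m(6)/k(-3*(-1 - 4)) = (1/5 - 3*6)/(-79 + 2*(-3*(-1 - 4))**2) = (1/5 - 18)/(-79 + 2*(-3*(-5))**2) = -89/(5*(-79 + 2*15**2)) = -89/(5*(-79 + 2*225)) = -89/(5*(-79 + 450)) = -89/5/371 = -89/5*1/371 = -89/1855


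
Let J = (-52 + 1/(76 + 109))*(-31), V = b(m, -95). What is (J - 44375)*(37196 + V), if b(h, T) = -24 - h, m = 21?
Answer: -293908471086/185 ≈ -1.5887e+9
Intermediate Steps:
V = -45 (V = -24 - 1*21 = -24 - 21 = -45)
J = 298189/185 (J = (-52 + 1/185)*(-31) = -9619/185*(-31) = 298189/185 ≈ 1611.8)
(J - 44375)*(37196 + V) = (298189/185 - 44375)*(37196 - 45) = -7911186/185*37151 = -293908471086/185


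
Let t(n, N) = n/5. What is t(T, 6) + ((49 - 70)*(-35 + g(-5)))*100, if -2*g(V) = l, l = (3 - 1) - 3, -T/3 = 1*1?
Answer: 362247/5 ≈ 72449.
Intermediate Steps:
T = -3 ≈ -3.0000
t(n, N) = n/5 (t(n, N) = n*(⅕) = n/5)
l = -1 (l = 2 - 3 = -1)
g(V) = ½ (g(V) = -½*(-1) = ½)
t(T, 6) + ((49 - 70)*(-35 + g(-5)))*100 = (⅕)*(-3) + ((49 - 70)*(-35 + ½))*100 = -⅗ - 21*(-69/2)*100 = -⅗ + (1449/2)*100 = -⅗ + 72450 = 362247/5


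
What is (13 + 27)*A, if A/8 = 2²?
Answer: 1280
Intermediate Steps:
A = 32 (A = 8*2² = 8*4 = 32)
(13 + 27)*A = (13 + 27)*32 = 40*32 = 1280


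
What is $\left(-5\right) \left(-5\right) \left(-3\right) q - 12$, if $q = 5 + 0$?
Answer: $-387$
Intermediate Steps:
$q = 5$
$\left(-5\right) \left(-5\right) \left(-3\right) q - 12 = \left(-5\right) \left(-5\right) \left(-3\right) 5 - 12 = 25 \left(-3\right) 5 - 12 = \left(-75\right) 5 - 12 = -375 - 12 = -387$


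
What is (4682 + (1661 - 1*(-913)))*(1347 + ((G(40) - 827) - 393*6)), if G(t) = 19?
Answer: -13198664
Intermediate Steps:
(4682 + (1661 - 1*(-913)))*(1347 + ((G(40) - 827) - 393*6)) = (4682 + (1661 - 1*(-913)))*(1347 + ((19 - 827) - 393*6)) = (4682 + (1661 + 913))*(1347 + (-808 - 2358)) = (4682 + 2574)*(1347 - 3166) = 7256*(-1819) = -13198664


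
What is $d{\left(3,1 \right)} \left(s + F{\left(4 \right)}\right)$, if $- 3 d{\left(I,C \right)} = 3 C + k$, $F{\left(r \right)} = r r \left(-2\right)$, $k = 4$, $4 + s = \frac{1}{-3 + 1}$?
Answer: $\frac{511}{6} \approx 85.167$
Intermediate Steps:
$s = - \frac{9}{2}$ ($s = -4 + \frac{1}{-3 + 1} = -4 + \frac{1}{-2} = -4 - \frac{1}{2} = - \frac{9}{2} \approx -4.5$)
$F{\left(r \right)} = - 2 r^{2}$ ($F{\left(r \right)} = r^{2} \left(-2\right) = - 2 r^{2}$)
$d{\left(I,C \right)} = - \frac{4}{3} - C$ ($d{\left(I,C \right)} = - \frac{3 C + 4}{3} = - \frac{4 + 3 C}{3} = - \frac{4}{3} - C$)
$d{\left(3,1 \right)} \left(s + F{\left(4 \right)}\right) = \left(- \frac{4}{3} - 1\right) \left(- \frac{9}{2} - 2 \cdot 4^{2}\right) = \left(- \frac{4}{3} - 1\right) \left(- \frac{9}{2} - 32\right) = - \frac{7 \left(- \frac{9}{2} - 32\right)}{3} = \left(- \frac{7}{3}\right) \left(- \frac{73}{2}\right) = \frac{511}{6}$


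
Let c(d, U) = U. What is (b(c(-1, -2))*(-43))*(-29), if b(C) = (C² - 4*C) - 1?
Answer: 13717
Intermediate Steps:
b(C) = -1 + C² - 4*C
(b(c(-1, -2))*(-43))*(-29) = ((-1 + (-2)² - 4*(-2))*(-43))*(-29) = ((-1 + 4 + 8)*(-43))*(-29) = (11*(-43))*(-29) = -473*(-29) = 13717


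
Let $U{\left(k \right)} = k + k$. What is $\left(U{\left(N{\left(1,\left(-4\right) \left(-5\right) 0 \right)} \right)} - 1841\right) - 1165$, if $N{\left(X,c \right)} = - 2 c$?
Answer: $-3006$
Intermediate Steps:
$U{\left(k \right)} = 2 k$
$\left(U{\left(N{\left(1,\left(-4\right) \left(-5\right) 0 \right)} \right)} - 1841\right) - 1165 = \left(2 \left(- 2 \left(-4\right) \left(-5\right) 0\right) - 1841\right) - 1165 = \left(2 \left(- 2 \cdot 20 \cdot 0\right) - 1841\right) - 1165 = \left(2 \left(\left(-2\right) 0\right) - 1841\right) - 1165 = \left(2 \cdot 0 - 1841\right) - 1165 = \left(0 - 1841\right) - 1165 = -1841 - 1165 = -3006$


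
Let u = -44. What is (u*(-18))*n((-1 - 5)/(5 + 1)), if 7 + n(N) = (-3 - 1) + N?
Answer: -9504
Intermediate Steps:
n(N) = -11 + N (n(N) = -7 + ((-3 - 1) + N) = -7 + (-4 + N) = -11 + N)
(u*(-18))*n((-1 - 5)/(5 + 1)) = (-44*(-18))*(-11 + (-1 - 5)/(5 + 1)) = 792*(-11 - 6/6) = 792*(-11 - 6*⅙) = 792*(-11 - 1) = 792*(-12) = -9504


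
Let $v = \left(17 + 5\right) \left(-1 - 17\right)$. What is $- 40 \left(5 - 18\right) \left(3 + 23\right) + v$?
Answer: $13124$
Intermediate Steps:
$v = -396$ ($v = 22 \left(-18\right) = -396$)
$- 40 \left(5 - 18\right) \left(3 + 23\right) + v = - 40 \left(5 - 18\right) \left(3 + 23\right) - 396 = - 40 \left(\left(-13\right) 26\right) - 396 = \left(-40\right) \left(-338\right) - 396 = 13520 - 396 = 13124$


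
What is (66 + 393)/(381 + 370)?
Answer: 459/751 ≈ 0.61119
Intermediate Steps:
(66 + 393)/(381 + 370) = 459/751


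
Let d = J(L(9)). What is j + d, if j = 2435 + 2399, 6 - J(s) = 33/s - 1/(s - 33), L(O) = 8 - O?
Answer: 165681/34 ≈ 4873.0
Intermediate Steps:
J(s) = 6 + 1/(-33 + s) - 33/s (J(s) = 6 - (33/s - 1/(s - 33)) = 6 - (33/s - 1/(-33 + s)) = 6 - (-1/(-33 + s) + 33/s) = 6 + (1/(-33 + s) - 33/s) = 6 + 1/(-33 + s) - 33/s)
d = 1325/34 (d = (1089 - 230*(8 - 1*9) + 6*(8 - 1*9)²)/((8 - 1*9)*(-33 + (8 - 1*9))) = (1089 - 230*(8 - 9) + 6*(8 - 9)²)/((8 - 9)*(-33 + (8 - 9))) = (1089 - 230*(-1) + 6*(-1)²)/((-1)*(-33 - 1)) = -1*(1089 + 230 + 6*1)/(-34) = -1*(-1/34)*(1089 + 230 + 6) = -1*(-1/34)*1325 = 1325/34 ≈ 38.971)
j = 4834
j + d = 4834 + 1325/34 = 165681/34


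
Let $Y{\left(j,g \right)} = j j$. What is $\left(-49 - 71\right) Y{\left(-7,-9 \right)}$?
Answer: $-5880$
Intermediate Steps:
$Y{\left(j,g \right)} = j^{2}$
$\left(-49 - 71\right) Y{\left(-7,-9 \right)} = \left(-49 - 71\right) \left(-7\right)^{2} = \left(-120\right) 49 = -5880$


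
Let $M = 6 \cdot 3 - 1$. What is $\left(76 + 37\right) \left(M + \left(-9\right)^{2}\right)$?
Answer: $11074$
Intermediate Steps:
$M = 17$ ($M = 18 - 1 = 17$)
$\left(76 + 37\right) \left(M + \left(-9\right)^{2}\right) = \left(76 + 37\right) \left(17 + \left(-9\right)^{2}\right) = 113 \left(17 + 81\right) = 113 \cdot 98 = 11074$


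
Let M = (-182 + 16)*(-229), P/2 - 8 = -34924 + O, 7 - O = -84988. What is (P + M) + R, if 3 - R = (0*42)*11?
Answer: 138175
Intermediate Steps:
O = 84995 (O = 7 - 1*(-84988) = 7 + 84988 = 84995)
P = 100158 (P = 16 + 2*(-34924 + 84995) = 16 + 2*50071 = 16 + 100142 = 100158)
R = 3 (R = 3 - 0*42*11 = 3 - 0*11 = 3 - 1*0 = 3 + 0 = 3)
M = 38014 (M = -166*(-229) = 38014)
(P + M) + R = (100158 + 38014) + 3 = 138172 + 3 = 138175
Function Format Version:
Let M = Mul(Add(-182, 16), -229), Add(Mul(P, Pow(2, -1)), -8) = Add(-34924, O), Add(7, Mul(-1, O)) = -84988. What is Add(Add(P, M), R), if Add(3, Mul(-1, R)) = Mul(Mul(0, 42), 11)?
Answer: 138175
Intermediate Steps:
O = 84995 (O = Add(7, Mul(-1, -84988)) = Add(7, 84988) = 84995)
P = 100158 (P = Add(16, Mul(2, Add(-34924, 84995))) = Add(16, Mul(2, 50071)) = Add(16, 100142) = 100158)
R = 3 (R = Add(3, Mul(-1, Mul(Mul(0, 42), 11))) = Add(3, Mul(-1, Mul(0, 11))) = Add(3, Mul(-1, 0)) = Add(3, 0) = 3)
M = 38014 (M = Mul(-166, -229) = 38014)
Add(Add(P, M), R) = Add(Add(100158, 38014), 3) = Add(138172, 3) = 138175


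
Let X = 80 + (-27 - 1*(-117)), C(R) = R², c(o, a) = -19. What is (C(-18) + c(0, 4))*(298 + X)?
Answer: 142740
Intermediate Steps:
X = 170 (X = 80 + (-27 + 117) = 80 + 90 = 170)
(C(-18) + c(0, 4))*(298 + X) = ((-18)² - 19)*(298 + 170) = (324 - 19)*468 = 305*468 = 142740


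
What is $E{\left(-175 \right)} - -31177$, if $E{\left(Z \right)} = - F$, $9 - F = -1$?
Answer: $31167$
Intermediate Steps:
$F = 10$ ($F = 9 - -1 = 9 + 1 = 10$)
$E{\left(Z \right)} = -10$ ($E{\left(Z \right)} = \left(-1\right) 10 = -10$)
$E{\left(-175 \right)} - -31177 = -10 - -31177 = -10 + 31177 = 31167$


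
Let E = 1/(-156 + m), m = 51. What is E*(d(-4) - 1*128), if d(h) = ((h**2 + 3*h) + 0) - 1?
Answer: 25/21 ≈ 1.1905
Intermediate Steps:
d(h) = -1 + h**2 + 3*h (d(h) = (h**2 + 3*h) - 1 = -1 + h**2 + 3*h)
E = -1/105 (E = 1/(-156 + 51) = 1/(-105) = -1/105 ≈ -0.0095238)
E*(d(-4) - 1*128) = -((-1 + (-4)**2 + 3*(-4)) - 1*128)/105 = -((-1 + 16 - 12) - 128)/105 = -(3 - 128)/105 = -1/105*(-125) = 25/21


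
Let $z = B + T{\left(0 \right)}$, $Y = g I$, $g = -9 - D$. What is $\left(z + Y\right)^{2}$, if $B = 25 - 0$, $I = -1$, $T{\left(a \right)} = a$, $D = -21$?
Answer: $169$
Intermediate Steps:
$g = 12$ ($g = -9 - -21 = -9 + 21 = 12$)
$Y = -12$ ($Y = 12 \left(-1\right) = -12$)
$B = 25$ ($B = 25 + 0 = 25$)
$z = 25$ ($z = 25 + 0 = 25$)
$\left(z + Y\right)^{2} = \left(25 - 12\right)^{2} = 13^{2} = 169$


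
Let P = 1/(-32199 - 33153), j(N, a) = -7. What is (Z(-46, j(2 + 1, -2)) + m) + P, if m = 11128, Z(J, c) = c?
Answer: 726779591/65352 ≈ 11121.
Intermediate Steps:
P = -1/65352 (P = 1/(-65352) = -1/65352 ≈ -1.5302e-5)
(Z(-46, j(2 + 1, -2)) + m) + P = (-7 + 11128) - 1/65352 = 11121 - 1/65352 = 726779591/65352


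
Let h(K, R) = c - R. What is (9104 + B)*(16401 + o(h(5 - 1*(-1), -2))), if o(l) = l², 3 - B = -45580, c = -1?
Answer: 896976174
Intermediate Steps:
h(K, R) = -1 - R
B = 45583 (B = 3 - 1*(-45580) = 3 + 45580 = 45583)
(9104 + B)*(16401 + o(h(5 - 1*(-1), -2))) = (9104 + 45583)*(16401 + (-1 - 1*(-2))²) = 54687*(16401 + (-1 + 2)²) = 54687*(16401 + 1²) = 54687*(16401 + 1) = 54687*16402 = 896976174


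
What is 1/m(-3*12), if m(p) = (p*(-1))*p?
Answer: -1/1296 ≈ -0.00077160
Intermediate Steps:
m(p) = -p² (m(p) = (-p)*p = -p²)
1/m(-3*12) = 1/(-(-3*12)²) = 1/(-1*(-36)²) = 1/(-1*1296) = 1/(-1296) = -1/1296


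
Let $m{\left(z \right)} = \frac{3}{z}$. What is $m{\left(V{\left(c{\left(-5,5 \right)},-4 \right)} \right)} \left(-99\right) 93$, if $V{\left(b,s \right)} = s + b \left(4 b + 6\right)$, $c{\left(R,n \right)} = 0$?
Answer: $\frac{27621}{4} \approx 6905.3$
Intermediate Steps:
$V{\left(b,s \right)} = s + b \left(6 + 4 b\right)$
$m{\left(V{\left(c{\left(-5,5 \right)},-4 \right)} \right)} \left(-99\right) 93 = \frac{3}{-4 + 4 \cdot 0^{2} + 6 \cdot 0} \left(-99\right) 93 = \frac{3}{-4 + 4 \cdot 0 + 0} \left(-99\right) 93 = \frac{3}{-4 + 0 + 0} \left(-99\right) 93 = \frac{3}{-4} \left(-99\right) 93 = 3 \left(- \frac{1}{4}\right) \left(-99\right) 93 = \left(- \frac{3}{4}\right) \left(-99\right) 93 = \frac{297}{4} \cdot 93 = \frac{27621}{4}$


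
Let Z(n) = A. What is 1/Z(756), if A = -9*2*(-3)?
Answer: 1/54 ≈ 0.018519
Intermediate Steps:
A = 54 (A = -18*(-3) = 54)
Z(n) = 54
1/Z(756) = 1/54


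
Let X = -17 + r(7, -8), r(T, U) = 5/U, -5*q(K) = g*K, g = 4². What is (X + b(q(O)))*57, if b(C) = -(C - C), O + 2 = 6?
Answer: -8037/8 ≈ -1004.6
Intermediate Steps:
O = 4 (O = -2 + 6 = 4)
g = 16
q(K) = -16*K/5
b(C) = 0 (b(C) = -1*0 = 0)
X = -141/8 (X = -17 + 5/(-8) = -17 + 5*(-⅛) = -17 - 5/8 = -141/8 ≈ -17.625)
(X + b(q(O)))*57 = (-141/8 + 0)*57 = -141/8*57 = -8037/8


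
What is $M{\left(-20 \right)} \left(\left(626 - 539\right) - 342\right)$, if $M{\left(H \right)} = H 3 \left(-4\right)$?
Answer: $-61200$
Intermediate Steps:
$M{\left(H \right)} = - 12 H$ ($M{\left(H \right)} = 3 H \left(-4\right) = - 12 H$)
$M{\left(-20 \right)} \left(\left(626 - 539\right) - 342\right) = \left(-12\right) \left(-20\right) \left(\left(626 - 539\right) - 342\right) = 240 \left(\left(626 - 539\right) - 342\right) = 240 \left(87 - 342\right) = 240 \left(-255\right) = -61200$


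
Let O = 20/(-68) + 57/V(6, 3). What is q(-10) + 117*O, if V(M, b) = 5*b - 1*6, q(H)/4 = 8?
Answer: 12556/17 ≈ 738.59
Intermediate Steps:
q(H) = 32 (q(H) = 4*8 = 32)
V(M, b) = -6 + 5*b (V(M, b) = 5*b - 6 = -6 + 5*b)
O = 308/51 (O = 20/(-68) + 57/(-6 + 5*3) = 20*(-1/68) + 57/(-6 + 15) = -5/17 + 57/9 = -5/17 + 57*(⅑) = -5/17 + 19/3 = 308/51 ≈ 6.0392)
q(-10) + 117*O = 32 + 117*(308/51) = 32 + 12012/17 = 12556/17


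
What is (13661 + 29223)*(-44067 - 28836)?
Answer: -3126372252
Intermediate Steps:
(13661 + 29223)*(-44067 - 28836) = 42884*(-72903) = -3126372252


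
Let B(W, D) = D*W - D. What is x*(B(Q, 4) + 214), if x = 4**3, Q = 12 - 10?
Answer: 13952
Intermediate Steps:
Q = 2
B(W, D) = -D + D*W
x = 64
x*(B(Q, 4) + 214) = 64*(4*(-1 + 2) + 214) = 64*(4*1 + 214) = 64*(4 + 214) = 64*218 = 13952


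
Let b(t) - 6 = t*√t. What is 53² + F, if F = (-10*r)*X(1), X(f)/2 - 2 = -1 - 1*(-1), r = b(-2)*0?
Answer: 2809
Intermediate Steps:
b(t) = 6 + t^(3/2) (b(t) = 6 + t*√t = 6 + t^(3/2))
r = 0 (r = (6 + (-2)^(3/2))*0 = (6 - 2*I*√2)*0 = 0)
X(f) = 4 (X(f) = 4 + 2*(-1 - 1*(-1)) = 4 + 2*(-1 + 1) = 4 + 2*0 = 4 + 0 = 4)
F = 0 (F = -10*0*4 = 0*4 = 0)
53² + F = 53² + 0 = 2809 + 0 = 2809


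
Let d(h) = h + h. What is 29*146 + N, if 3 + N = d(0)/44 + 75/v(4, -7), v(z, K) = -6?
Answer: 8437/2 ≈ 4218.5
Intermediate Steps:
d(h) = 2*h
N = -31/2 (N = -3 + ((2*0)/44 + 75/(-6)) = -3 + (0*(1/44) + 75*(-⅙)) = -3 + (0 - 25/2) = -3 - 25/2 = -31/2 ≈ -15.500)
29*146 + N = 29*146 - 31/2 = 4234 - 31/2 = 8437/2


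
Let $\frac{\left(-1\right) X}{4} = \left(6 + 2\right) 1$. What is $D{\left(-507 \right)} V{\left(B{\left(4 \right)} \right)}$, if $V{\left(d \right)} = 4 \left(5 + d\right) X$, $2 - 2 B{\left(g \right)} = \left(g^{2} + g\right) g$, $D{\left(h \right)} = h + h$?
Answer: $-4412928$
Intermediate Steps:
$D{\left(h \right)} = 2 h$
$X = -32$ ($X = - 4 \left(6 + 2\right) 1 = - 4 \cdot 8 \cdot 1 = \left(-4\right) 8 = -32$)
$B{\left(g \right)} = 1 - \frac{g \left(g + g^{2}\right)}{2}$ ($B{\left(g \right)} = 1 - \frac{\left(g^{2} + g\right) g}{2} = 1 - \frac{\left(g + g^{2}\right) g}{2} = 1 - \frac{g \left(g + g^{2}\right)}{2}$)
$V{\left(d \right)} = -640 - 128 d$ ($V{\left(d \right)} = 4 \left(5 + d\right) \left(-32\right) = \left(20 + 4 d\right) \left(-32\right) = -640 - 128 d$)
$D{\left(-507 \right)} V{\left(B{\left(4 \right)} \right)} = 2 \left(-507\right) \left(-640 - 128 \left(1 - \frac{4^{2}}{2} - \frac{4^{3}}{2}\right)\right) = - 1014 \left(-640 - 128 \left(1 - 8 - 32\right)\right) = - 1014 \left(-640 - -4992\right) = - 1014 \left(-640 + 4992\right) = \left(-1014\right) 4352 = -4412928$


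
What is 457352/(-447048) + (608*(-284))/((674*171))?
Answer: -6782807/2690271 ≈ -2.5212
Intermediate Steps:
457352/(-447048) + (608*(-284))/((674*171)) = 457352*(-1/447048) - 172672/115254 = -8167/7983 - 172672*1/115254 = -8167/7983 - 4544/3033 = -6782807/2690271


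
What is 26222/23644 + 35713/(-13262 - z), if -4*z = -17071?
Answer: -769466135/828946818 ≈ -0.92825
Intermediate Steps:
z = 17071/4 (z = -¼*(-17071) = 17071/4 ≈ 4267.8)
26222/23644 + 35713/(-13262 - z) = 26222/23644 + 35713/(-13262 - 1*17071/4) = 26222*(1/23644) + 35713/(-13262 - 17071/4) = 13111/11822 + 35713/(-70119/4) = 13111/11822 + 35713*(-4/70119) = 13111/11822 - 142852/70119 = -769466135/828946818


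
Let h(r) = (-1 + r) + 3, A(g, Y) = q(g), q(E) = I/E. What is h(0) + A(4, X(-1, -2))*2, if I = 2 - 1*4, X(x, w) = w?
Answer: 1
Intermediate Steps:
I = -2 (I = 2 - 4 = -2)
q(E) = -2/E
A(g, Y) = -2/g
h(r) = 2 + r
h(0) + A(4, X(-1, -2))*2 = (2 + 0) - 2/4*2 = 2 - 2*¼*2 = 2 - ½*2 = 2 - 1 = 1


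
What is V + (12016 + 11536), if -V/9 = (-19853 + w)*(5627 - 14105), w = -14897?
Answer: -2651470948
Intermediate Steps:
V = -2651494500 (V = -9*(-19853 - 14897)*(5627 - 14105) = -(-312750)*(-8478) = -9*294610500 = -2651494500)
V + (12016 + 11536) = -2651494500 + (12016 + 11536) = -2651494500 + 23552 = -2651470948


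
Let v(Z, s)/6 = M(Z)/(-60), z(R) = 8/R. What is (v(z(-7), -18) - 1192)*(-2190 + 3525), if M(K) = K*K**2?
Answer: -545754408/343 ≈ -1.5911e+6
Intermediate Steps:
M(K) = K**3
v(Z, s) = -Z**3/10 (v(Z, s) = 6*(Z**3/(-60)) = 6*(Z**3*(-1/60)) = 6*(-Z**3/60) = -Z**3/10)
(v(z(-7), -18) - 1192)*(-2190 + 3525) = (-(8/(-7))**3/10 - 1192)*(-2190 + 3525) = (-(8*(-1/7))**3/10 - 1192)*1335 = (-(-8/7)**3/10 - 1192)*1335 = (-1/10*(-512/343) - 1192)*1335 = (256/1715 - 1192)*1335 = -2044024/1715*1335 = -545754408/343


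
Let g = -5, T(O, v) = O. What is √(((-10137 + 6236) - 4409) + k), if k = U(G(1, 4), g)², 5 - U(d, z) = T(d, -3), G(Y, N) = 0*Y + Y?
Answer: I*√8294 ≈ 91.071*I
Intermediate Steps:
G(Y, N) = Y (G(Y, N) = 0 + Y = Y)
U(d, z) = 5 - d
k = 16 (k = (5 - 1*1)² = (5 - 1)² = 4² = 16)
√(((-10137 + 6236) - 4409) + k) = √(((-10137 + 6236) - 4409) + 16) = √((-3901 - 4409) + 16) = √(-8310 + 16) = √(-8294) = I*√8294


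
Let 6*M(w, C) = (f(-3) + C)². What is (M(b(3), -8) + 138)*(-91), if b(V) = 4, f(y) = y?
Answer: -86359/6 ≈ -14393.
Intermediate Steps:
M(w, C) = (-3 + C)²/6
(M(b(3), -8) + 138)*(-91) = ((-3 - 8)²/6 + 138)*(-91) = ((⅙)*(-11)² + 138)*(-91) = ((⅙)*121 + 138)*(-91) = (121/6 + 138)*(-91) = (949/6)*(-91) = -86359/6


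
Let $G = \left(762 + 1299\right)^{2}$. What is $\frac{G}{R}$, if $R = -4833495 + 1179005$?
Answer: $- \frac{4247721}{3654490} \approx -1.1623$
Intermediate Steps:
$G = 4247721$ ($G = 2061^{2} = 4247721$)
$R = -3654490$
$\frac{G}{R} = \frac{4247721}{-3654490} = 4247721 \left(- \frac{1}{3654490}\right) = - \frac{4247721}{3654490}$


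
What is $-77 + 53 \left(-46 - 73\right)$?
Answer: $-6384$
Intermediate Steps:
$-77 + 53 \left(-46 - 73\right) = -77 + 53 \left(-119\right) = -77 - 6307 = -6384$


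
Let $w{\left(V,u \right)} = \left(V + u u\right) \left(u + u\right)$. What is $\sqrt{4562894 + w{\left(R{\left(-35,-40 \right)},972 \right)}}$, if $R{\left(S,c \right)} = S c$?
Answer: $\sqrt{1843944590} \approx 42941.0$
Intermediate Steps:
$w{\left(V,u \right)} = 2 u \left(V + u^{2}\right)$ ($w{\left(V,u \right)} = \left(V + u^{2}\right) 2 u = 2 u \left(V + u^{2}\right)$)
$\sqrt{4562894 + w{\left(R{\left(-35,-40 \right)},972 \right)}} = \sqrt{4562894 + 2 \cdot 972 \left(\left(-35\right) \left(-40\right) + 972^{2}\right)} = \sqrt{4562894 + 2 \cdot 972 \left(1400 + 944784\right)} = \sqrt{4562894 + 2 \cdot 972 \cdot 946184} = \sqrt{4562894 + 1839381696} = \sqrt{1843944590}$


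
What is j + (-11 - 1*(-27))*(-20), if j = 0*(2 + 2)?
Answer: -320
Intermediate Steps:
j = 0 (j = 0*4 = 0)
j + (-11 - 1*(-27))*(-20) = 0 + (-11 - 1*(-27))*(-20) = 0 + (-11 + 27)*(-20) = 0 + 16*(-20) = 0 - 320 = -320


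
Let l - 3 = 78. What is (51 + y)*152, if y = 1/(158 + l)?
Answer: 1852880/239 ≈ 7752.6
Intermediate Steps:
l = 81 (l = 3 + 78 = 81)
y = 1/239 (y = 1/(158 + 81) = 1/239 ≈ 0.0041841)
(51 + y)*152 = (51 + 1/239)*152 = (12190/239)*152 = 1852880/239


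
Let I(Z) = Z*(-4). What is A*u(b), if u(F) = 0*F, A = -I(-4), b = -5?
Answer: 0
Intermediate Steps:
I(Z) = -4*Z
A = -16 (A = -(-4)*(-4) = -1*16 = -16)
u(F) = 0
A*u(b) = -16*0 = 0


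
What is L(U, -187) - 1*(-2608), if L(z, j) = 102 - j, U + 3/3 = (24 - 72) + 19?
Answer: 2897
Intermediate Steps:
U = -30 (U = -1 + ((24 - 72) + 19) = -1 + (-48 + 19) = -1 - 29 = -30)
L(U, -187) - 1*(-2608) = (102 - 1*(-187)) - 1*(-2608) = (102 + 187) + 2608 = 289 + 2608 = 2897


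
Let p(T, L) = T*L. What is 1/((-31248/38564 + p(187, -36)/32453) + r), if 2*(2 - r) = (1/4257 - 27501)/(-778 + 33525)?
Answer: 82764002928321/116049468282068 ≈ 0.71318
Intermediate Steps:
p(T, L) = L*T
r = 337343836/139403979 (r = 2 - (1/4257 - 27501)/(2*(-778 + 33525)) = 2 - (1/4257 - 27501)/(2*32747) = 2 - (-58535878)/(4257*32747) = 2 - ½*(-117071756/139403979) = 2 + 58535878/139403979 = 337343836/139403979 ≈ 2.4199)
1/((-31248/38564 + p(187, -36)/32453) + r) = 1/((-31248/38564 - 36*187/32453) + 337343836/139403979) = 1/((-31248*1/38564 - 6732*1/32453) + 337343836/139403979) = 1/((-252/311 - 396/1909) + 337343836/139403979) = 1/(-604224/593699 + 337343836/139403979) = 1/(116049468282068/82764002928321) = 82764002928321/116049468282068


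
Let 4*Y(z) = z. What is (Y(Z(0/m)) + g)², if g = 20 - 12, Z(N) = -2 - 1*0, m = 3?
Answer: 225/4 ≈ 56.250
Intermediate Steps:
Z(N) = -2 (Z(N) = -2 + 0 = -2)
Y(z) = z/4
g = 8
(Y(Z(0/m)) + g)² = ((¼)*(-2) + 8)² = (-½ + 8)² = (15/2)² = 225/4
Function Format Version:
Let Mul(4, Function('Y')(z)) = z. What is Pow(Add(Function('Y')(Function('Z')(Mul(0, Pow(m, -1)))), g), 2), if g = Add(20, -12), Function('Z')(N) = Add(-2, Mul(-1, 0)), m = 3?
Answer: Rational(225, 4) ≈ 56.250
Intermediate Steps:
Function('Z')(N) = -2 (Function('Z')(N) = Add(-2, 0) = -2)
Function('Y')(z) = Mul(Rational(1, 4), z)
g = 8
Pow(Add(Function('Y')(Function('Z')(Mul(0, Pow(m, -1)))), g), 2) = Pow(Add(Mul(Rational(1, 4), -2), 8), 2) = Pow(Add(Rational(-1, 2), 8), 2) = Pow(Rational(15, 2), 2) = Rational(225, 4)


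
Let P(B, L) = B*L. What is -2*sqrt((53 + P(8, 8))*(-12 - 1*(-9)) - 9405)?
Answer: -12*I*sqrt(271) ≈ -197.54*I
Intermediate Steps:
-2*sqrt((53 + P(8, 8))*(-12 - 1*(-9)) - 9405) = -2*sqrt((53 + 8*8)*(-12 - 1*(-9)) - 9405) = -2*sqrt((53 + 64)*(-12 + 9) - 9405) = -2*sqrt(117*(-3) - 9405) = -2*sqrt(-351 - 9405) = -12*I*sqrt(271)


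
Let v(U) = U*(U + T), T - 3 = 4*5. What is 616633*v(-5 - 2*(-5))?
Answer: 86328620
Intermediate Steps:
T = 23 (T = 3 + 4*5 = 3 + 20 = 23)
v(U) = U*(23 + U) (v(U) = U*(U + 23) = U*(23 + U))
616633*v(-5 - 2*(-5)) = 616633*((-5 - 2*(-5))*(23 + (-5 - 2*(-5)))) = 616633*((-5 + 10)*(23 + (-5 + 10))) = 616633*(5*(23 + 5)) = 616633*(5*28) = 616633*140 = 86328620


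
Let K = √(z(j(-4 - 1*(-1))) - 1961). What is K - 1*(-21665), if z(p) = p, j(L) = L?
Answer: 21665 + 2*I*√491 ≈ 21665.0 + 44.317*I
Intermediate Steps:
K = 2*I*√491 (K = √((-4 - 1*(-1)) - 1961) = √((-4 + 1) - 1961) = √(-3 - 1961) = √(-1964) = 2*I*√491 ≈ 44.317*I)
K - 1*(-21665) = 2*I*√491 - 1*(-21665) = 2*I*√491 + 21665 = 21665 + 2*I*√491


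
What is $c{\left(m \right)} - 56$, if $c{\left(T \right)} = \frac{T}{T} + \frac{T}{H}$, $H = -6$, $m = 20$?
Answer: $- \frac{175}{3} \approx -58.333$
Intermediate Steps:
$c{\left(T \right)} = 1 - \frac{T}{6}$ ($c{\left(T \right)} = \frac{T}{T} + \frac{T}{-6} = 1 + T \left(- \frac{1}{6}\right) = 1 - \frac{T}{6}$)
$c{\left(m \right)} - 56 = \left(1 - \frac{10}{3}\right) - 56 = - \frac{7}{3} - 56 = - \frac{175}{3}$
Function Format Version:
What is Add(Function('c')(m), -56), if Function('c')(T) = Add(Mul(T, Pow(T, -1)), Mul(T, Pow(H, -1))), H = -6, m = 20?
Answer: Rational(-175, 3) ≈ -58.333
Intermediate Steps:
Function('c')(T) = Add(1, Mul(Rational(-1, 6), T)) (Function('c')(T) = Add(Mul(T, Pow(T, -1)), Mul(T, Pow(-6, -1))) = Add(1, Mul(T, Rational(-1, 6))) = Add(1, Mul(Rational(-1, 6), T)))
Add(Function('c')(m), -56) = Add(Add(1, Mul(Rational(-1, 6), 20)), -56) = Add(Add(1, Rational(-10, 3)), -56) = Add(Rational(-7, 3), -56) = Rational(-175, 3)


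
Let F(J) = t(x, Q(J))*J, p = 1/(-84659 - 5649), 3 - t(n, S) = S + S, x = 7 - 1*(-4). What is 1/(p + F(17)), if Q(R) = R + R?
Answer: -90308/99790341 ≈ -0.00090498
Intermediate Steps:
Q(R) = 2*R
x = 11 (x = 7 + 4 = 11)
t(n, S) = 3 - 2*S (t(n, S) = 3 - (S + S) = 3 - 2*S)
p = -1/90308 (p = 1/(-90308) = -1/90308 ≈ -1.1073e-5)
F(J) = J*(3 - 4*J) (F(J) = (3 - 4*J)*J = J*(3 - 4*J))
1/(p + F(17)) = 1/(-1/90308 + 17*(3 - 4*17)) = 1/(-1/90308 + 17*(3 - 68)) = 1/(-1/90308 + 17*(-65)) = 1/(-1/90308 - 1105) = 1/(-99790341/90308) = -90308/99790341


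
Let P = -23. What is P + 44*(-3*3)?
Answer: -419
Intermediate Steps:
P + 44*(-3*3) = -23 + 44*(-3*3) = -23 + 44*(-9) = -23 - 396 = -419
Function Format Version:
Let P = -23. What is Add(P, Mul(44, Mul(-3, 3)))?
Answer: -419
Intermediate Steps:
Add(P, Mul(44, Mul(-3, 3))) = Add(-23, Mul(44, Mul(-3, 3))) = Add(-23, Mul(44, -9)) = Add(-23, -396) = -419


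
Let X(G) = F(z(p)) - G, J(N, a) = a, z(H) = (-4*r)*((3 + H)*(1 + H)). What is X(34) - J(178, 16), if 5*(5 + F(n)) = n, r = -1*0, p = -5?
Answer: -55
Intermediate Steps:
r = 0
z(H) = 0 (z(H) = (-4*0)*((3 + H)*(1 + H)) = 0*((1 + H)*(3 + H)) = 0)
F(n) = -5 + n/5
X(G) = -5 - G (X(G) = (-5 + (⅕)*0) - G = (-5 + 0) - G = -5 - G)
X(34) - J(178, 16) = (-5 - 1*34) - 1*16 = (-5 - 34) - 16 = -39 - 16 = -55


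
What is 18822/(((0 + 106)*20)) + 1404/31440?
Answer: 619521/69430 ≈ 8.9230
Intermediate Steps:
18822/(((0 + 106)*20)) + 1404/31440 = 18822/((106*20)) + 1404*(1/31440) = 18822/2120 + 117/2620 = 18822*(1/2120) + 117/2620 = 9411/1060 + 117/2620 = 619521/69430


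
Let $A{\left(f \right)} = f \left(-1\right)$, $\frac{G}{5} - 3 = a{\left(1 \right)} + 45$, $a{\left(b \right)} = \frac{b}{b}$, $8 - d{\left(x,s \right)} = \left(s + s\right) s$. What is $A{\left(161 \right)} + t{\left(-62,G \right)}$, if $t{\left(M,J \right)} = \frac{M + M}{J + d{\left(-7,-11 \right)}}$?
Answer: $- \frac{1895}{11} \approx -172.27$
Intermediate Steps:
$d{\left(x,s \right)} = 8 - 2 s^{2}$ ($d{\left(x,s \right)} = 8 - \left(s + s\right) s = 8 - 2 s s = 8 - 2 s^{2}$)
$a{\left(b \right)} = 1$
$G = 245$ ($G = 15 + 5 \left(1 + 45\right) = 15 + 5 \cdot 46 = 15 + 230 = 245$)
$t{\left(M,J \right)} = \frac{2 M}{-234 + J}$ ($t{\left(M,J \right)} = \frac{M + M}{J + \left(8 - 2 \left(-11\right)^{2}\right)} = \frac{2 M}{J + \left(8 - 242\right)} = \frac{2 M}{J - 234} = \frac{2 M}{-234 + J}$)
$A{\left(f \right)} = - f$
$A{\left(161 \right)} + t{\left(-62,G \right)} = \left(-1\right) 161 + 2 \left(-62\right) \frac{1}{-234 + 245} = -161 + 2 \left(-62\right) \frac{1}{11} = -161 - \frac{124}{11} = - \frac{1895}{11}$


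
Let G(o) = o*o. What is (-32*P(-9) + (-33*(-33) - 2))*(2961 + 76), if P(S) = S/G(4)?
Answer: 3355885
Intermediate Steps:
G(o) = o²
P(S) = S/16 (P(S) = S/(4²) = S/16)
(-32*P(-9) + (-33*(-33) - 2))*(2961 + 76) = (-2*(-9) + (-33*(-33) - 2))*(2961 + 76) = (-32*(-9/16) + (1089 - 2))*3037 = (18 + 1087)*3037 = 1105*3037 = 3355885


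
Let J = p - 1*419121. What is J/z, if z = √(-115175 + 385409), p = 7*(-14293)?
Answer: -259586*√30026/45039 ≈ -998.71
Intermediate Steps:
p = -100051
J = -519172 (J = -100051 - 1*419121 = -100051 - 419121 = -519172)
z = 3*√30026 (z = √270234 = 3*√30026 ≈ 519.84)
J/z = -519172*√30026/90078 = -259586*√30026/45039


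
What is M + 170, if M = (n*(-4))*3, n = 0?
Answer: 170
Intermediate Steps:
M = 0 (M = (0*(-4))*3 = 0*3 = 0)
M + 170 = 0 + 170 = 170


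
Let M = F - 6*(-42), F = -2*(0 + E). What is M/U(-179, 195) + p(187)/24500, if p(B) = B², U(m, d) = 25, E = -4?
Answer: 289769/24500 ≈ 11.827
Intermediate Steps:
F = 8 (F = -2*(0 - 4) = -2*(-4) = 8)
M = 260 (M = 8 - 6*(-42) = 8 + 252 = 260)
M/U(-179, 195) + p(187)/24500 = 260/25 + 187²/24500 = 260*(1/25) + 34969*(1/24500) = 52/5 + 34969/24500 = 289769/24500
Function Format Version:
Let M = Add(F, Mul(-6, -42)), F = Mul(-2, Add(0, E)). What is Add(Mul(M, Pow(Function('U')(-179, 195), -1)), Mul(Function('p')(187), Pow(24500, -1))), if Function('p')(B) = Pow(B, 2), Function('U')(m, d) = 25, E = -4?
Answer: Rational(289769, 24500) ≈ 11.827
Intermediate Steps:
F = 8 (F = Mul(-2, Add(0, -4)) = Mul(-2, -4) = 8)
M = 260 (M = Add(8, Mul(-6, -42)) = Add(8, 252) = 260)
Add(Mul(M, Pow(Function('U')(-179, 195), -1)), Mul(Function('p')(187), Pow(24500, -1))) = Add(Mul(260, Pow(25, -1)), Mul(Pow(187, 2), Pow(24500, -1))) = Add(Mul(260, Rational(1, 25)), Mul(34969, Rational(1, 24500))) = Add(Rational(52, 5), Rational(34969, 24500)) = Rational(289769, 24500)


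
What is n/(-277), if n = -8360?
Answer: 8360/277 ≈ 30.181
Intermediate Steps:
n/(-277) = -8360/(-277) = -8360*(-1/277) = 8360/277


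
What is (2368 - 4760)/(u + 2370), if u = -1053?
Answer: -2392/1317 ≈ -1.8162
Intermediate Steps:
(2368 - 4760)/(u + 2370) = (2368 - 4760)/(-1053 + 2370) = -2392/1317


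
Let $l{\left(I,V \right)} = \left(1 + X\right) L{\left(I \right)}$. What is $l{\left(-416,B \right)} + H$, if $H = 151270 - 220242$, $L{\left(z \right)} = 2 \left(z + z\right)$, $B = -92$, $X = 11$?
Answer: $-88940$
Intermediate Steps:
$L{\left(z \right)} = 4 z$ ($L{\left(z \right)} = 2 \cdot 2 z = 4 z$)
$l{\left(I,V \right)} = 48 I$ ($l{\left(I,V \right)} = \left(1 + 11\right) 4 I = 12 \cdot 4 I = 48 I$)
$H = -68972$ ($H = 151270 - 220242 = -68972$)
$l{\left(-416,B \right)} + H = 48 \left(-416\right) - 68972 = -19968 - 68972 = -88940$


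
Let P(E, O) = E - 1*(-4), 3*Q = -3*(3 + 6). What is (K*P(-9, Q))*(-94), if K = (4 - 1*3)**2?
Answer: 470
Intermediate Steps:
Q = -9 (Q = (-3*(3 + 6))/3 = (-3*9)/3 = (1/3)*(-27) = -9)
K = 1 (K = (4 - 3)**2 = 1**2 = 1)
P(E, O) = 4 + E (P(E, O) = E + 4 = 4 + E)
(K*P(-9, Q))*(-94) = (1*(4 - 9))*(-94) = (1*(-5))*(-94) = -5*(-94) = 470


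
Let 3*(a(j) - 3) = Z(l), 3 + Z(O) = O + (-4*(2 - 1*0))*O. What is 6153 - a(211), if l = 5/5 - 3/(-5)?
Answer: 92321/15 ≈ 6154.7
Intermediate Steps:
l = 8/5 (l = 5*(⅕) - 3*(-⅕) = 1 + ⅗ = 8/5 ≈ 1.6000)
Z(O) = -3 - 7*O (Z(O) = -3 + (O + (-4*(2 - 1*0))*O) = -3 + (O + (-4*(2 + 0))*O) = -3 + (O + (-4*2)*O) = -3 + (O - 8*O) = -3 - 7*O)
a(j) = -26/15 (a(j) = 3 + (-3 - 7*8/5)/3 = 3 + (-3 - 56/5)/3 = 3 + (⅓)*(-71/5) = 3 - 71/15 = -26/15)
6153 - a(211) = 6153 - 1*(-26/15) = 6153 + 26/15 = 92321/15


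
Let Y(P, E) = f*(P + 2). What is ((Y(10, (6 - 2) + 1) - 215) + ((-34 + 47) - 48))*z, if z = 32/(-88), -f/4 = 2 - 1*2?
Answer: 1000/11 ≈ 90.909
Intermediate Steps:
f = 0 (f = -4*(2 - 1*2) = -4*(2 - 2) = -4*0 = 0)
Y(P, E) = 0 (Y(P, E) = 0*(P + 2) = 0*(2 + P) = 0)
z = -4/11 (z = 32*(-1/88) = -4/11 ≈ -0.36364)
((Y(10, (6 - 2) + 1) - 215) + ((-34 + 47) - 48))*z = ((0 - 215) + ((-34 + 47) - 48))*(-4/11) = (-215 + (13 - 48))*(-4/11) = (-215 - 35)*(-4/11) = -250*(-4/11) = 1000/11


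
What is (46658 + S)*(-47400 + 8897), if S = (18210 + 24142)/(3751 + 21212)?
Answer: -44846985529018/24963 ≈ -1.7965e+9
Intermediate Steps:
S = 42352/24963 ≈ 1.6966
(46658 + S)*(-47400 + 8897) = (46658 + 42352/24963)*(-47400 + 8897) = (1164766006/24963)*(-38503) = -44846985529018/24963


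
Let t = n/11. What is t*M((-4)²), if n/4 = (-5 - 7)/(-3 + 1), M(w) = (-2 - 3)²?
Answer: 600/11 ≈ 54.545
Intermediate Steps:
M(w) = 25 (M(w) = (-5)² = 25)
n = 24 (n = 4*((-5 - 7)/(-3 + 1)) = 4*(-12/(-2)) = 4*(-12*(-½)) = 4*6 = 24)
t = 24/11 ≈ 2.1818
t*M((-4)²) = (24/11)*25 = 600/11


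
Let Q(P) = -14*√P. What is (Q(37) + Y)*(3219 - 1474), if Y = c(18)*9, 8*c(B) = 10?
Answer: 78525/4 - 24430*√37 ≈ -1.2897e+5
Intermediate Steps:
c(B) = 5/4 (c(B) = (⅛)*10 = 5/4)
Y = 45/4 (Y = (5/4)*9 = 45/4 ≈ 11.250)
(Q(37) + Y)*(3219 - 1474) = (-14*√37 + 45/4)*(3219 - 1474) = (45/4 - 14*√37)*1745 = 78525/4 - 24430*√37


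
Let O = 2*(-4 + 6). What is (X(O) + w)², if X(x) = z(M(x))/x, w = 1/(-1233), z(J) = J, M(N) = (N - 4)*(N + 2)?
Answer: 1/1520289 ≈ 6.5777e-7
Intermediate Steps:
M(N) = (-4 + N)*(2 + N)
O = 4 (O = 2*2 = 4)
w = -1/1233 ≈ -0.00081103
X(x) = (-8 + x² - 2*x)/x
(X(O) + w)² = ((-2 + 4 - 8/4) - 1/1233)² = ((-2 + 4 - 8*¼) - 1/1233)² = ((-2 + 4 - 2) - 1/1233)² = (0 - 1/1233)² = (-1/1233)² = 1/1520289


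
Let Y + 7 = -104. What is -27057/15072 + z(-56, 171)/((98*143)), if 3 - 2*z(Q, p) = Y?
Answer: -63052949/35203168 ≈ -1.7911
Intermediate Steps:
Y = -111 (Y = -7 - 104 = -111)
z(Q, p) = 57 (z(Q, p) = 3/2 - 1/2*(-111) = 3/2 + 111/2 = 57)
-27057/15072 + z(-56, 171)/((98*143)) = -27057/15072 + 57/((98*143)) = -27057*1/15072 + 57/14014 = -9019/5024 + 57*(1/14014) = -9019/5024 + 57/14014 = -63052949/35203168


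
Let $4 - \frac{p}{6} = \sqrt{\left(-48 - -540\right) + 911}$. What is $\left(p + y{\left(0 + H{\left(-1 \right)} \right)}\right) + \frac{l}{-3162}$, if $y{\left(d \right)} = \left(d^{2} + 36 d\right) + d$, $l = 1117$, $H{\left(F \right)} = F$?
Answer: $- \frac{39061}{3162} - 6 \sqrt{1403} \approx -237.09$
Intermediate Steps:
$y{\left(d \right)} = d^{2} + 37 d$
$p = 24 - 6 \sqrt{1403}$ ($p = 24 - 6 \sqrt{\left(-48 - -540\right) + 911} = 24 - 6 \sqrt{\left(-48 + 540\right) + 911} = 24 - 6 \sqrt{492 + 911} = 24 - 6 \sqrt{1403} \approx -200.74$)
$\left(p + y{\left(0 + H{\left(-1 \right)} \right)}\right) + \frac{l}{-3162} = \left(\left(24 - 6 \sqrt{1403}\right) + \left(0 - 1\right) \left(37 + \left(0 - 1\right)\right)\right) + \frac{1117}{-3162} = \left(\left(24 - 6 \sqrt{1403}\right) - \left(37 - 1\right)\right) + 1117 \left(- \frac{1}{3162}\right) = \left(\left(24 - 6 \sqrt{1403}\right) - 36\right) - \frac{1117}{3162} = \left(-12 - 6 \sqrt{1403}\right) - \frac{1117}{3162} = - \frac{39061}{3162} - 6 \sqrt{1403}$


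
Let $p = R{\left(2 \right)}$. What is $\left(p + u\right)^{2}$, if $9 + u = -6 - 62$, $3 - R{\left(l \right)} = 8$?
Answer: $6724$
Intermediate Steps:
$R{\left(l \right)} = -5$ ($R{\left(l \right)} = 3 - 8 = -5$)
$u = -77$ ($u = -9 - 68 = -77$)
$p = -5$
$\left(p + u\right)^{2} = \left(-5 - 77\right)^{2} = \left(-82\right)^{2} = 6724$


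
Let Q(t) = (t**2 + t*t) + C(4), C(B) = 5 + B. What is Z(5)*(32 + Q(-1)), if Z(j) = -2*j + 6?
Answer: -172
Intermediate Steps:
Z(j) = 6 - 2*j
Q(t) = 9 + 2*t**2 (Q(t) = (t**2 + t*t) + (5 + 4) = (t**2 + t**2) + 9 = 2*t**2 + 9 = 9 + 2*t**2)
Z(5)*(32 + Q(-1)) = (6 - 2*5)*(32 + (9 + 2*(-1)**2)) = (6 - 10)*(32 + (9 + 2*1)) = -4*(32 + (9 + 2)) = -4*(32 + 11) = -4*43 = -172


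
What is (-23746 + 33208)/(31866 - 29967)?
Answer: 3154/633 ≈ 4.9826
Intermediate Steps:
(-23746 + 33208)/(31866 - 29967) = 9462/1899 = 9462*(1/1899) = 3154/633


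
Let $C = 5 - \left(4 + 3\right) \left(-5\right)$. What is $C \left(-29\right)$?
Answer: $-1160$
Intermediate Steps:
$C = 40$ ($C = 5 - 7 \left(-5\right) = 5 - -35 = 5 + 35 = 40$)
$C \left(-29\right) = 40 \left(-29\right) = -1160$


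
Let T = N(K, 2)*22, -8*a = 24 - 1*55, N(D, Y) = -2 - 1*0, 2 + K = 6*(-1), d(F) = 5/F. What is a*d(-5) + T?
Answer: -383/8 ≈ -47.875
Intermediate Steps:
K = -8 (K = -2 + 6*(-1) = -2 - 6 = -8)
N(D, Y) = -2 (N(D, Y) = -2 + 0 = -2)
a = 31/8 (a = -(24 - 1*55)/8 = -(24 - 55)/8 = -1/8*(-31) = 31/8 ≈ 3.8750)
T = -44 (T = -2*22 = -44)
a*d(-5) + T = 31*(5/(-5))/8 - 44 = 31*(5*(-1/5))/8 - 44 = (31/8)*(-1) - 44 = -31/8 - 44 = -383/8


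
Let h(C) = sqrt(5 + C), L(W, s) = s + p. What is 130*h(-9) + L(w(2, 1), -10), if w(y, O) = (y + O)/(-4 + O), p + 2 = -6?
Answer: -18 + 260*I ≈ -18.0 + 260.0*I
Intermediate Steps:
p = -8 (p = -2 - 6 = -8)
w(y, O) = (O + y)/(-4 + O)
L(W, s) = -8 + s (L(W, s) = s - 8 = -8 + s)
130*h(-9) + L(w(2, 1), -10) = 130*sqrt(5 - 9) + (-8 - 10) = 130*sqrt(-4) - 18 = 130*(2*I) - 18 = 260*I - 18 = -18 + 260*I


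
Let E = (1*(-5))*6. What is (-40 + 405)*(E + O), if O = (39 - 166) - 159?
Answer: -115340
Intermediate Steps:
O = -286 (O = -127 - 159 = -286)
E = -30 (E = -5*6 = -30)
(-40 + 405)*(E + O) = (-40 + 405)*(-30 - 286) = 365*(-316) = -115340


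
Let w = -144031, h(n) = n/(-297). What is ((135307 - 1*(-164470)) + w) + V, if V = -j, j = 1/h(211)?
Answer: 32862703/211 ≈ 1.5575e+5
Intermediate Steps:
h(n) = -n/297 (h(n) = n*(-1/297) = -n/297)
j = -297/211 (j = 1/(-1/297*211) = 1/(-211/297) = -297/211 ≈ -1.4076)
V = 297/211 (V = -1*(-297/211) = 297/211 ≈ 1.4076)
((135307 - 1*(-164470)) + w) + V = ((135307 - 1*(-164470)) - 144031) + 297/211 = ((135307 + 164470) - 144031) + 297/211 = (299777 - 144031) + 297/211 = 155746 + 297/211 = 32862703/211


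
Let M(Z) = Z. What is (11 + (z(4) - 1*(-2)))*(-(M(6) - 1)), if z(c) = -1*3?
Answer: -50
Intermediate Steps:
z(c) = -3
(11 + (z(4) - 1*(-2)))*(-(M(6) - 1)) = (11 + (-3 - 1*(-2)))*(-(6 - 1)) = (11 + (-3 + 2))*(-1*5) = (11 - 1)*(-5) = 10*(-5) = -50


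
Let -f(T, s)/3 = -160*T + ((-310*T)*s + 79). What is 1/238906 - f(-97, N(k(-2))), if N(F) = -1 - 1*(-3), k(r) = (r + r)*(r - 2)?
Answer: 54283504603/238906 ≈ 2.2722e+5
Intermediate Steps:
k(r) = 2*r*(-2 + r) (k(r) = (2*r)*(-2 + r) = 2*r*(-2 + r))
N(F) = 2 (N(F) = -1 + 3 = 2)
f(T, s) = -237 + 480*T + 930*T*s (f(T, s) = -3*(-160*T + ((-310*T)*s + 79)) = -3*(-160*T + (-310*T*s + 79)) = -3*(-160*T + (79 - 310*T*s)) = -3*(79 - 160*T - 310*T*s) = -237 + 480*T + 930*T*s)
1/238906 - f(-97, N(k(-2))) = 1/238906 - (-237 + 480*(-97) + 930*(-97)*2) = 1/238906 - (-237 - 46560 - 180420) = 1/238906 - 1*(-227217) = 1/238906 + 227217 = 54283504603/238906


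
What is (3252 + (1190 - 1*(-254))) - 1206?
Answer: 3490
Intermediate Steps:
(3252 + (1190 - 1*(-254))) - 1206 = (3252 + (1190 + 254)) - 1206 = (3252 + 1444) - 1206 = 4696 - 1206 = 3490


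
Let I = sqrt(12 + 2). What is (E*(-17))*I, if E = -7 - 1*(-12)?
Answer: -85*sqrt(14) ≈ -318.04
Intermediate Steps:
E = 5 (E = -7 + 12 = 5)
I = sqrt(14) ≈ 3.7417
(E*(-17))*I = (5*(-17))*sqrt(14) = -85*sqrt(14)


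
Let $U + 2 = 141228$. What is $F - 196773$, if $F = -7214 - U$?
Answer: $-345213$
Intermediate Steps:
$U = 141226$ ($U = -2 + 141228 = 141226$)
$F = -148440$ ($F = -7214 - 141226 = -148440$)
$F - 196773 = -148440 - 196773 = -345213$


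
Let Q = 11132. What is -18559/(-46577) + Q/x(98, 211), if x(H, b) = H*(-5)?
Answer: -254700627/11411365 ≈ -22.320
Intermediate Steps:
x(H, b) = -5*H
-18559/(-46577) + Q/x(98, 211) = -18559/(-46577) + 11132/((-5*98)) = -18559*(-1/46577) + 11132/(-490) = 18559/46577 + 11132*(-1/490) = 18559/46577 - 5566/245 = -254700627/11411365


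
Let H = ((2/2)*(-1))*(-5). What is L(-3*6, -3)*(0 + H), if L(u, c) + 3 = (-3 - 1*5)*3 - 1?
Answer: -140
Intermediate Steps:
L(u, c) = -28 (L(u, c) = -3 + ((-3 - 1*5)*3 - 1) = -3 + ((-3 - 5)*3 - 1) = -3 + (-8*3 - 1) = -3 + (-24 - 1) = -3 - 25 = -28)
H = 5 (H = ((2*(1/2))*(-1))*(-5) = (1*(-1))*(-5) = -1*(-5) = 5)
L(-3*6, -3)*(0 + H) = -28*(0 + 5) = -28*5 = -140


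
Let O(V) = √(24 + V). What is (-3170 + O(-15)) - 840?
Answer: -4007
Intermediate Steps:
(-3170 + O(-15)) - 840 = (-3170 + √(24 - 15)) - 840 = (-3170 + √9) - 840 = (-3170 + 3) - 840 = -3167 - 840 = -4007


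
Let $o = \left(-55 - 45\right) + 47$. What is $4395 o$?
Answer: $-232935$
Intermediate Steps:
$o = -53$ ($o = -100 + 47 = -53$)
$4395 o = 4395 \left(-53\right) = -232935$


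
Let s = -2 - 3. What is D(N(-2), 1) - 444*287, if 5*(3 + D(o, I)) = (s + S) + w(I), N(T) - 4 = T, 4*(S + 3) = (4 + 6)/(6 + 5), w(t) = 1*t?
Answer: -14017559/110 ≈ -1.2743e+5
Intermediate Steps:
w(t) = t
s = -5
S = -61/22 (S = -3 + ((4 + 6)/(6 + 5))/4 = -3 + (10/11)/4 = -3 + (10*(1/11))/4 = -3 + (¼)*(10/11) = -3 + 5/22 = -61/22 ≈ -2.7727)
N(T) = 4 + T
D(o, I) = -501/110 + I/5 (D(o, I) = -3 + ((-5 - 61/22) + I)/5 = -3 + (-171/22 + I)/5 = -3 + (-171/110 + I/5) = -501/110 + I/5)
D(N(-2), 1) - 444*287 = (-501/110 + (⅕)*1) - 444*287 = (-501/110 + ⅕) - 127428 = -479/110 - 127428 = -14017559/110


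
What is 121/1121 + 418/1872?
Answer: 347545/1049256 ≈ 0.33123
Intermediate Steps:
121/1121 + 418/1872 = 121*(1/1121) + 418*(1/1872) = 121/1121 + 209/936 = 347545/1049256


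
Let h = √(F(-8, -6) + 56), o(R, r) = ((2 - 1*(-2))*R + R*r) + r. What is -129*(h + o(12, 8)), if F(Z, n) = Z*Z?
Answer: -19608 - 258*√30 ≈ -21021.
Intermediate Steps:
F(Z, n) = Z²
o(R, r) = r + 4*R + R*r (o(R, r) = ((2 + 2)*R + R*r) + r = (4*R + R*r) + r = r + 4*R + R*r)
h = 2*√30 (h = √((-8)² + 56) = √(64 + 56) = √120 = 2*√30 ≈ 10.954)
-129*(h + o(12, 8)) = -129*(2*√30 + (8 + 4*12 + 12*8)) = -129*(2*√30 + (8 + 48 + 96)) = -129*(2*√30 + 152) = -129*(152 + 2*√30) = -19608 - 258*√30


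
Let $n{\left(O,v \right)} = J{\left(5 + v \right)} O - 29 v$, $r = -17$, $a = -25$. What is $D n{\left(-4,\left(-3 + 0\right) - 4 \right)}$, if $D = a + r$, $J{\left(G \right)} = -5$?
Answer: $-9366$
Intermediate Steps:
$n{\left(O,v \right)} = - 29 v - 5 O$ ($n{\left(O,v \right)} = - 5 O - 29 v = - 29 v - 5 O$)
$D = -42$ ($D = -25 - 17 = -42$)
$D n{\left(-4,\left(-3 + 0\right) - 4 \right)} = - 42 \left(- 29 \left(\left(-3 + 0\right) - 4\right) - -20\right) = - 42 \left(- 29 \left(-3 - 4\right) + 20\right) = - 42 \left(\left(-29\right) \left(-7\right) + 20\right) = - 42 \left(203 + 20\right) = \left(-42\right) 223 = -9366$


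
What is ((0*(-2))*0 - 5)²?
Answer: 25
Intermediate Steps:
((0*(-2))*0 - 5)² = (0*0 - 5)² = (0 - 5)² = (-5)² = 25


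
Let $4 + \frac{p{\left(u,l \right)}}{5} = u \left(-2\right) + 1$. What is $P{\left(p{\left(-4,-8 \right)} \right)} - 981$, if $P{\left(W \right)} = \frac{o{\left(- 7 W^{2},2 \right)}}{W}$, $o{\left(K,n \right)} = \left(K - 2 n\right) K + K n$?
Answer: $764994$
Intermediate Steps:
$p{\left(u,l \right)} = -15 - 10 u$ ($p{\left(u,l \right)} = -20 + 5 \left(u \left(-2\right) + 1\right) = -20 + 5 \left(- 2 u + 1\right) = -20 + 5 \left(1 - 2 u\right) = -20 - \left(-5 + 10 u\right) = -15 - 10 u$)
$o{\left(K,n \right)} = K n + K \left(K - 2 n\right)$ ($o{\left(K,n \right)} = K \left(K - 2 n\right) + K n = K n + K \left(K - 2 n\right)$)
$P{\left(W \right)} = - 7 W \left(-2 - 7 W^{2}\right)$ ($P{\left(W \right)} = \frac{- 7 W^{2} \left(- 7 W^{2} - 2\right)}{W} = \frac{- 7 W^{2} \left(-2 - 7 W^{2}\right)}{W} = \frac{\left(-7\right) W^{2} \left(-2 - 7 W^{2}\right)}{W} = - 7 W \left(-2 - 7 W^{2}\right)$)
$P{\left(p{\left(-4,-8 \right)} \right)} - 981 = \left(14 \left(-15 - -40\right) + 49 \left(-15 - -40\right)^{3}\right) - 981 = \left(14 \left(-15 + 40\right) + 49 \left(-15 + 40\right)^{3}\right) - 981 = \left(14 \cdot 25 + 49 \cdot 25^{3}\right) - 981 = \left(350 + 49 \cdot 15625\right) - 981 = \left(350 + 765625\right) - 981 = 765975 - 981 = 764994$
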